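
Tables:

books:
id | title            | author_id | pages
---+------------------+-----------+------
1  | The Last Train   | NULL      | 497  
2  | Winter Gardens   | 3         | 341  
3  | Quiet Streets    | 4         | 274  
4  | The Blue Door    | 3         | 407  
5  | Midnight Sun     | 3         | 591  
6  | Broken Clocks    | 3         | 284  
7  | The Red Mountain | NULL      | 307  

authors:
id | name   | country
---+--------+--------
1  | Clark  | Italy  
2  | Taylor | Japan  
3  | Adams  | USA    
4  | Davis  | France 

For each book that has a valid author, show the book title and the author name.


INNER JOIN keeps only books rows whose author_id matches an id in authors. Walk through each book:
  - book 1 (The Last Train): author_id=NULL, no match -> dropped
  - book 2 (Winter Gardens): author_id=3 -> matches Adams
  - book 3 (Quiet Streets): author_id=4 -> matches Davis
  - book 4 (The Blue Door): author_id=3 -> matches Adams
  - book 5 (Midnight Sun): author_id=3 -> matches Adams
  - book 6 (Broken Clocks): author_id=3 -> matches Adams
  - book 7 (The Red Mountain): author_id=NULL, no match -> dropped
So 2 of 7 rows are dropped.

SQL:
SELECT a.title, b.name AS author
FROM books a
INNER JOIN authors b ON a.author_id = b.id

Result:
title          | author
---------------+-------
Winter Gardens | Adams 
Quiet Streets  | Davis 
The Blue Door  | Adams 
Midnight Sun   | Adams 
Broken Clocks  | Adams 


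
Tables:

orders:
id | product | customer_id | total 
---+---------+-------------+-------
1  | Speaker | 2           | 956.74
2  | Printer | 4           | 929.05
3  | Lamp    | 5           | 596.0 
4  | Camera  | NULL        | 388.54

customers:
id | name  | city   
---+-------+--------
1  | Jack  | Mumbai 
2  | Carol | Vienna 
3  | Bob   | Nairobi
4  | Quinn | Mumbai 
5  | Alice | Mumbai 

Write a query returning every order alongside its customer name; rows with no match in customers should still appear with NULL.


LEFT JOIN keeps every row from orders (the left table); where customer_id has no match in customers, the customer columns become NULL. Walk through each order:
  - order 1 (Speaker): customer_id=2 -> matches Carol
  - order 2 (Printer): customer_id=4 -> matches Quinn
  - order 3 (Lamp): customer_id=5 -> matches Alice
  - order 4 (Camera): customer_id=NULL, no match -> kept with NULL
All 4 rows appear; 1 has NULL customer.

SQL:
SELECT a.product, b.name AS customer
FROM orders a
LEFT JOIN customers b ON a.customer_id = b.id

Result:
product | customer
--------+---------
Speaker | Carol   
Printer | Quinn   
Lamp    | Alice   
Camera  | NULL    


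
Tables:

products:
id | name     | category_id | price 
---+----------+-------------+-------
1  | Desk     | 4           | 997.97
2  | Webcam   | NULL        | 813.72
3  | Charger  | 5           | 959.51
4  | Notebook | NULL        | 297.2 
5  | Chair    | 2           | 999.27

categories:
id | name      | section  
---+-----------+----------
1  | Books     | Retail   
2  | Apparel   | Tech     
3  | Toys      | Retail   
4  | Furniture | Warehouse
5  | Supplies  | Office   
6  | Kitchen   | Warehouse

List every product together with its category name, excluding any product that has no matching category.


INNER JOIN keeps only products rows whose category_id matches an id in categories. Walk through each product:
  - product 1 (Desk): category_id=4 -> matches Furniture
  - product 2 (Webcam): category_id=NULL, no match -> dropped
  - product 3 (Charger): category_id=5 -> matches Supplies
  - product 4 (Notebook): category_id=NULL, no match -> dropped
  - product 5 (Chair): category_id=2 -> matches Apparel
So 2 of 5 rows are dropped.

SQL:
SELECT a.name, b.name AS category
FROM products a
INNER JOIN categories b ON a.category_id = b.id

Result:
name    | category 
--------+----------
Desk    | Furniture
Charger | Supplies 
Chair   | Apparel  


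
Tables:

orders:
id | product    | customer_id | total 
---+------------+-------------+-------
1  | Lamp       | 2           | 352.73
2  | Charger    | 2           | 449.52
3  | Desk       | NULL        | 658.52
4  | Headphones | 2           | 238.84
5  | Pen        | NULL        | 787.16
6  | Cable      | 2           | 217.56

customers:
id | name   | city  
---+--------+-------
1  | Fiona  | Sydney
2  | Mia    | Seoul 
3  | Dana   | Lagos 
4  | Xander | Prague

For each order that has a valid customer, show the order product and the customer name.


INNER JOIN keeps only orders rows whose customer_id matches an id in customers. Walk through each order:
  - order 1 (Lamp): customer_id=2 -> matches Mia
  - order 2 (Charger): customer_id=2 -> matches Mia
  - order 3 (Desk): customer_id=NULL, no match -> dropped
  - order 4 (Headphones): customer_id=2 -> matches Mia
  - order 5 (Pen): customer_id=NULL, no match -> dropped
  - order 6 (Cable): customer_id=2 -> matches Mia
So 2 of 6 rows are dropped.

SQL:
SELECT a.product, b.name AS customer
FROM orders a
INNER JOIN customers b ON a.customer_id = b.id

Result:
product    | customer
-----------+---------
Lamp       | Mia     
Charger    | Mia     
Headphones | Mia     
Cable      | Mia     


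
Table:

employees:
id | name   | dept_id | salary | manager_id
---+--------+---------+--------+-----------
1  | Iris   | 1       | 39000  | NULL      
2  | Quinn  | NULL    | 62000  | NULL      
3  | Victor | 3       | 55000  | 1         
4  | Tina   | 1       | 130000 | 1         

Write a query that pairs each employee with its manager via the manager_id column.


This is a self-join: employees is joined to a second copy of itself, matching each row's manager_id to another row's id. Use LEFT JOIN so rows with manager_id=NULL are kept.
  - employee 1 (Iris): manager_id=NULL -> NULL
  - employee 2 (Quinn): manager_id=NULL -> NULL
  - employee 3 (Victor): manager_id=1 -> Iris
  - employee 4 (Tina): manager_id=1 -> Iris

SQL:
SELECT a.name AS item, b.name AS manager
FROM employees a
LEFT JOIN employees b ON a.manager_id = b.id

Result:
item   | manager
-------+--------
Iris   | NULL   
Quinn  | NULL   
Victor | Iris   
Tina   | Iris   


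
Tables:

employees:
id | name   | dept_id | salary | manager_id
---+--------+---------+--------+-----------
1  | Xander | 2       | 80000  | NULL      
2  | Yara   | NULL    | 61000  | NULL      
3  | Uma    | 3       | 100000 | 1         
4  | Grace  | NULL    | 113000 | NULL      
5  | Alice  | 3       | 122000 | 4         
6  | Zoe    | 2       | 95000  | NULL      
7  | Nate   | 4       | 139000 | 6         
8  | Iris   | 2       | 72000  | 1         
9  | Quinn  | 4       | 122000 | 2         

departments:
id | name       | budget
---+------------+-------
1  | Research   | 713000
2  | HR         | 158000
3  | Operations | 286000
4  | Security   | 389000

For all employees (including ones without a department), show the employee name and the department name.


LEFT JOIN keeps every row from employees (the left table); where dept_id has no match in departments, the department columns become NULL. Walk through each employee:
  - employee 1 (Xander): dept_id=2 -> matches HR
  - employee 2 (Yara): dept_id=NULL, no match -> kept with NULL
  - employee 3 (Uma): dept_id=3 -> matches Operations
  - employee 4 (Grace): dept_id=NULL, no match -> kept with NULL
  - employee 5 (Alice): dept_id=3 -> matches Operations
  - employee 6 (Zoe): dept_id=2 -> matches HR
  - employee 7 (Nate): dept_id=4 -> matches Security
  - employee 8 (Iris): dept_id=2 -> matches HR
  - employee 9 (Quinn): dept_id=4 -> matches Security
All 9 rows appear; 2 have NULL department.

SQL:
SELECT a.name, b.name AS department
FROM employees a
LEFT JOIN departments b ON a.dept_id = b.id

Result:
name   | department
-------+-----------
Xander | HR        
Yara   | NULL      
Uma    | Operations
Grace  | NULL      
Alice  | Operations
Zoe    | HR        
Nate   | Security  
Iris   | HR        
Quinn  | Security  


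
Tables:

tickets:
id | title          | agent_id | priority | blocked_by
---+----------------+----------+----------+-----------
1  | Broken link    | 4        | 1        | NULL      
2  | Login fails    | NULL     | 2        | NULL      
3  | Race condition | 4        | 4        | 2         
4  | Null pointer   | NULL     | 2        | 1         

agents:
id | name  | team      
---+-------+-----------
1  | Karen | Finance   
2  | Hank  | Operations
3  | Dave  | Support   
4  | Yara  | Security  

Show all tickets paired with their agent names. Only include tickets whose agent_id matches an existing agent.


INNER JOIN keeps only tickets rows whose agent_id matches an id in agents. Walk through each ticket:
  - ticket 1 (Broken link): agent_id=4 -> matches Yara
  - ticket 2 (Login fails): agent_id=NULL, no match -> dropped
  - ticket 3 (Race condition): agent_id=4 -> matches Yara
  - ticket 4 (Null pointer): agent_id=NULL, no match -> dropped
So 2 of 4 rows are dropped.

SQL:
SELECT a.title, b.name AS agent
FROM tickets a
INNER JOIN agents b ON a.agent_id = b.id

Result:
title          | agent
---------------+------
Broken link    | Yara 
Race condition | Yara 


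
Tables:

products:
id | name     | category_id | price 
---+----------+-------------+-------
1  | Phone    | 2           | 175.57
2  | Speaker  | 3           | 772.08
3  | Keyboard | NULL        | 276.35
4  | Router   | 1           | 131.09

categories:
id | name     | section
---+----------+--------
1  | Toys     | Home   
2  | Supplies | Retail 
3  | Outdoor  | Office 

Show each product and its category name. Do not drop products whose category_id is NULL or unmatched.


LEFT JOIN keeps every row from products (the left table); where category_id has no match in categories, the category columns become NULL. Walk through each product:
  - product 1 (Phone): category_id=2 -> matches Supplies
  - product 2 (Speaker): category_id=3 -> matches Outdoor
  - product 3 (Keyboard): category_id=NULL, no match -> kept with NULL
  - product 4 (Router): category_id=1 -> matches Toys
All 4 rows appear; 1 has NULL category.

SQL:
SELECT a.name, b.name AS category
FROM products a
LEFT JOIN categories b ON a.category_id = b.id

Result:
name     | category
---------+---------
Phone    | Supplies
Speaker  | Outdoor 
Keyboard | NULL    
Router   | Toys    


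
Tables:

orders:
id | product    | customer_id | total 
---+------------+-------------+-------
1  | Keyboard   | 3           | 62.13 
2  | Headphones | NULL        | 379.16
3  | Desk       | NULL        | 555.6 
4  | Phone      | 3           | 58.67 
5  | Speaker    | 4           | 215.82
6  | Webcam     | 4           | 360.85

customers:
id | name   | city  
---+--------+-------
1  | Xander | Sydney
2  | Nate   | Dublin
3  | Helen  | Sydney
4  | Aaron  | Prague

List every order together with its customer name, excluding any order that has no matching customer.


INNER JOIN keeps only orders rows whose customer_id matches an id in customers. Walk through each order:
  - order 1 (Keyboard): customer_id=3 -> matches Helen
  - order 2 (Headphones): customer_id=NULL, no match -> dropped
  - order 3 (Desk): customer_id=NULL, no match -> dropped
  - order 4 (Phone): customer_id=3 -> matches Helen
  - order 5 (Speaker): customer_id=4 -> matches Aaron
  - order 6 (Webcam): customer_id=4 -> matches Aaron
So 2 of 6 rows are dropped.

SQL:
SELECT a.product, b.name AS customer
FROM orders a
INNER JOIN customers b ON a.customer_id = b.id

Result:
product  | customer
---------+---------
Keyboard | Helen   
Phone    | Helen   
Speaker  | Aaron   
Webcam   | Aaron   


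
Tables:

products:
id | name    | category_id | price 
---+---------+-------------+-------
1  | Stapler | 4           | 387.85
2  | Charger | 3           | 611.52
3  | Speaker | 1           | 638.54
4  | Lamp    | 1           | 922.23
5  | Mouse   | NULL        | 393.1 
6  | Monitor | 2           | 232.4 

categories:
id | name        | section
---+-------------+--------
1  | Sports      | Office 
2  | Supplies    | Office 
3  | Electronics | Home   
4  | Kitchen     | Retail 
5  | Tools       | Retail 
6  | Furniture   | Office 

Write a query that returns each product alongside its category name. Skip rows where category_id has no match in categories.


INNER JOIN keeps only products rows whose category_id matches an id in categories. Walk through each product:
  - product 1 (Stapler): category_id=4 -> matches Kitchen
  - product 2 (Charger): category_id=3 -> matches Electronics
  - product 3 (Speaker): category_id=1 -> matches Sports
  - product 4 (Lamp): category_id=1 -> matches Sports
  - product 5 (Mouse): category_id=NULL, no match -> dropped
  - product 6 (Monitor): category_id=2 -> matches Supplies
So 1 of 6 rows is dropped.

SQL:
SELECT a.name, b.name AS category
FROM products a
INNER JOIN categories b ON a.category_id = b.id

Result:
name    | category   
--------+------------
Stapler | Kitchen    
Charger | Electronics
Speaker | Sports     
Lamp    | Sports     
Monitor | Supplies   


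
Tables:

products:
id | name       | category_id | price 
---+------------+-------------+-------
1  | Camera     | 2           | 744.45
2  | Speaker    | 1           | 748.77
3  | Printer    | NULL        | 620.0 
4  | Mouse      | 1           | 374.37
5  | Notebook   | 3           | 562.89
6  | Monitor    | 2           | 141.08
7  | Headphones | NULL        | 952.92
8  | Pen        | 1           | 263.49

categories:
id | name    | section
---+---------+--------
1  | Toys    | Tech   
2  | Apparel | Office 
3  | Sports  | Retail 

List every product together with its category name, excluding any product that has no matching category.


INNER JOIN keeps only products rows whose category_id matches an id in categories. Walk through each product:
  - product 1 (Camera): category_id=2 -> matches Apparel
  - product 2 (Speaker): category_id=1 -> matches Toys
  - product 3 (Printer): category_id=NULL, no match -> dropped
  - product 4 (Mouse): category_id=1 -> matches Toys
  - product 5 (Notebook): category_id=3 -> matches Sports
  - product 6 (Monitor): category_id=2 -> matches Apparel
  - product 7 (Headphones): category_id=NULL, no match -> dropped
  - product 8 (Pen): category_id=1 -> matches Toys
So 2 of 8 rows are dropped.

SQL:
SELECT a.name, b.name AS category
FROM products a
INNER JOIN categories b ON a.category_id = b.id

Result:
name     | category
---------+---------
Camera   | Apparel 
Speaker  | Toys    
Mouse    | Toys    
Notebook | Sports  
Monitor  | Apparel 
Pen      | Toys    


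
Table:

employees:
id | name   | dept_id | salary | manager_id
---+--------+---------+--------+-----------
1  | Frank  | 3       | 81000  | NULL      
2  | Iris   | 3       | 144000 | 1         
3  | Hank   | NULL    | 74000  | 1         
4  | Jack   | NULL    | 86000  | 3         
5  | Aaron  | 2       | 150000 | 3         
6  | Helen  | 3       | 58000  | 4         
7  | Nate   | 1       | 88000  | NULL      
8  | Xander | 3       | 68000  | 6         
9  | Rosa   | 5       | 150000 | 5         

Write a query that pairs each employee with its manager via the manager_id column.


This is a self-join: employees is joined to a second copy of itself, matching each row's manager_id to another row's id. Use LEFT JOIN so rows with manager_id=NULL are kept.
  - employee 1 (Frank): manager_id=NULL -> NULL
  - employee 2 (Iris): manager_id=1 -> Frank
  - employee 3 (Hank): manager_id=1 -> Frank
  - employee 4 (Jack): manager_id=3 -> Hank
  - employee 5 (Aaron): manager_id=3 -> Hank
  - employee 6 (Helen): manager_id=4 -> Jack
  - employee 7 (Nate): manager_id=NULL -> NULL
  - employee 8 (Xander): manager_id=6 -> Helen
  - employee 9 (Rosa): manager_id=5 -> Aaron

SQL:
SELECT a.name AS item, b.name AS manager
FROM employees a
LEFT JOIN employees b ON a.manager_id = b.id

Result:
item   | manager
-------+--------
Frank  | NULL   
Iris   | Frank  
Hank   | Frank  
Jack   | Hank   
Aaron  | Hank   
Helen  | Jack   
Nate   | NULL   
Xander | Helen  
Rosa   | Aaron  


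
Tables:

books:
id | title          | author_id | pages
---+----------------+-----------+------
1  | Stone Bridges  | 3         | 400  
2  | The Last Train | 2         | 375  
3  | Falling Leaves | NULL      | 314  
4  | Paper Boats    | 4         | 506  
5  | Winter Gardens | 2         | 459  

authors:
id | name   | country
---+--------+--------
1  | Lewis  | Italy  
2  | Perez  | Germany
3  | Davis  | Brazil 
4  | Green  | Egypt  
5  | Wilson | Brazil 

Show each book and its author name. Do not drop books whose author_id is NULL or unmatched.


LEFT JOIN keeps every row from books (the left table); where author_id has no match in authors, the author columns become NULL. Walk through each book:
  - book 1 (Stone Bridges): author_id=3 -> matches Davis
  - book 2 (The Last Train): author_id=2 -> matches Perez
  - book 3 (Falling Leaves): author_id=NULL, no match -> kept with NULL
  - book 4 (Paper Boats): author_id=4 -> matches Green
  - book 5 (Winter Gardens): author_id=2 -> matches Perez
All 5 rows appear; 1 has NULL author.

SQL:
SELECT a.title, b.name AS author
FROM books a
LEFT JOIN authors b ON a.author_id = b.id

Result:
title          | author
---------------+-------
Stone Bridges  | Davis 
The Last Train | Perez 
Falling Leaves | NULL  
Paper Boats    | Green 
Winter Gardens | Perez 


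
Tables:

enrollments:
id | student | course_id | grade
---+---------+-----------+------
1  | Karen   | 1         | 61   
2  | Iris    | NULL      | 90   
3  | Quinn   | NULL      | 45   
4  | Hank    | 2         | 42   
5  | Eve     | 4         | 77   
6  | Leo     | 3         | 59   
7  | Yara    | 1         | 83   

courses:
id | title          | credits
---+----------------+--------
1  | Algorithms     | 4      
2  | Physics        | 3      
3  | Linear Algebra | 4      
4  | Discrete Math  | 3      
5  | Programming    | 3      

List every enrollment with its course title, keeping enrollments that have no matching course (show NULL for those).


LEFT JOIN keeps every row from enrollments (the left table); where course_id has no match in courses, the course columns become NULL. Walk through each enrollment:
  - enrollment 1 (Karen): course_id=1 -> matches Algorithms
  - enrollment 2 (Iris): course_id=NULL, no match -> kept with NULL
  - enrollment 3 (Quinn): course_id=NULL, no match -> kept with NULL
  - enrollment 4 (Hank): course_id=2 -> matches Physics
  - enrollment 5 (Eve): course_id=4 -> matches Discrete Math
  - enrollment 6 (Leo): course_id=3 -> matches Linear Algebra
  - enrollment 7 (Yara): course_id=1 -> matches Algorithms
All 7 rows appear; 2 have NULL course.

SQL:
SELECT a.student, b.title AS course
FROM enrollments a
LEFT JOIN courses b ON a.course_id = b.id

Result:
student | course        
--------+---------------
Karen   | Algorithms    
Iris    | NULL          
Quinn   | NULL          
Hank    | Physics       
Eve     | Discrete Math 
Leo     | Linear Algebra
Yara    | Algorithms    


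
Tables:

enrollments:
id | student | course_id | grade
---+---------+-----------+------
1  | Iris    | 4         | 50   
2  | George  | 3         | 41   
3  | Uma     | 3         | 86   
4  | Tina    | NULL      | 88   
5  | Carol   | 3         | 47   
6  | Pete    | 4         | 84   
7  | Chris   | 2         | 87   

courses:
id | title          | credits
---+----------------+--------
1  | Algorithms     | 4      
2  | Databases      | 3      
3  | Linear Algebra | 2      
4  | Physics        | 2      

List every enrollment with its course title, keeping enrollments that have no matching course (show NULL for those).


LEFT JOIN keeps every row from enrollments (the left table); where course_id has no match in courses, the course columns become NULL. Walk through each enrollment:
  - enrollment 1 (Iris): course_id=4 -> matches Physics
  - enrollment 2 (George): course_id=3 -> matches Linear Algebra
  - enrollment 3 (Uma): course_id=3 -> matches Linear Algebra
  - enrollment 4 (Tina): course_id=NULL, no match -> kept with NULL
  - enrollment 5 (Carol): course_id=3 -> matches Linear Algebra
  - enrollment 6 (Pete): course_id=4 -> matches Physics
  - enrollment 7 (Chris): course_id=2 -> matches Databases
All 7 rows appear; 1 has NULL course.

SQL:
SELECT a.student, b.title AS course
FROM enrollments a
LEFT JOIN courses b ON a.course_id = b.id

Result:
student | course        
--------+---------------
Iris    | Physics       
George  | Linear Algebra
Uma     | Linear Algebra
Tina    | NULL          
Carol   | Linear Algebra
Pete    | Physics       
Chris   | Databases     


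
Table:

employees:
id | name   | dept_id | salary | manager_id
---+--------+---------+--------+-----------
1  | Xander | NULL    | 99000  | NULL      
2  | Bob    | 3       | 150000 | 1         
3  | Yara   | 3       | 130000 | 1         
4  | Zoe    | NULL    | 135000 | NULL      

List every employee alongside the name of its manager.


This is a self-join: employees is joined to a second copy of itself, matching each row's manager_id to another row's id. Use LEFT JOIN so rows with manager_id=NULL are kept.
  - employee 1 (Xander): manager_id=NULL -> NULL
  - employee 2 (Bob): manager_id=1 -> Xander
  - employee 3 (Yara): manager_id=1 -> Xander
  - employee 4 (Zoe): manager_id=NULL -> NULL

SQL:
SELECT a.name AS item, b.name AS manager
FROM employees a
LEFT JOIN employees b ON a.manager_id = b.id

Result:
item   | manager
-------+--------
Xander | NULL   
Bob    | Xander 
Yara   | Xander 
Zoe    | NULL   


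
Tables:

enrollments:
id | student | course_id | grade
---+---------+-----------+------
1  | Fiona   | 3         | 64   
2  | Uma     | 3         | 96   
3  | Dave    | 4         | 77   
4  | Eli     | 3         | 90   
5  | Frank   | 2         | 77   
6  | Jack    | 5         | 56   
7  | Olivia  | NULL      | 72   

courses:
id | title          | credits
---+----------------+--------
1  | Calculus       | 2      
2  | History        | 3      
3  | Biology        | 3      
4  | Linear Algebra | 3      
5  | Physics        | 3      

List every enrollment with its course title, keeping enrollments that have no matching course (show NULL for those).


LEFT JOIN keeps every row from enrollments (the left table); where course_id has no match in courses, the course columns become NULL. Walk through each enrollment:
  - enrollment 1 (Fiona): course_id=3 -> matches Biology
  - enrollment 2 (Uma): course_id=3 -> matches Biology
  - enrollment 3 (Dave): course_id=4 -> matches Linear Algebra
  - enrollment 4 (Eli): course_id=3 -> matches Biology
  - enrollment 5 (Frank): course_id=2 -> matches History
  - enrollment 6 (Jack): course_id=5 -> matches Physics
  - enrollment 7 (Olivia): course_id=NULL, no match -> kept with NULL
All 7 rows appear; 1 has NULL course.

SQL:
SELECT a.student, b.title AS course
FROM enrollments a
LEFT JOIN courses b ON a.course_id = b.id

Result:
student | course        
--------+---------------
Fiona   | Biology       
Uma     | Biology       
Dave    | Linear Algebra
Eli     | Biology       
Frank   | History       
Jack    | Physics       
Olivia  | NULL          


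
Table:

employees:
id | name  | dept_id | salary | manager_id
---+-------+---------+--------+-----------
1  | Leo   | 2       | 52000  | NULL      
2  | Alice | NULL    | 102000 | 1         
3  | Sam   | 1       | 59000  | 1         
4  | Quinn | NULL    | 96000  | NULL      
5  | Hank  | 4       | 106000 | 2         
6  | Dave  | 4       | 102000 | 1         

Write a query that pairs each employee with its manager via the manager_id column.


This is a self-join: employees is joined to a second copy of itself, matching each row's manager_id to another row's id. Use LEFT JOIN so rows with manager_id=NULL are kept.
  - employee 1 (Leo): manager_id=NULL -> NULL
  - employee 2 (Alice): manager_id=1 -> Leo
  - employee 3 (Sam): manager_id=1 -> Leo
  - employee 4 (Quinn): manager_id=NULL -> NULL
  - employee 5 (Hank): manager_id=2 -> Alice
  - employee 6 (Dave): manager_id=1 -> Leo

SQL:
SELECT a.name AS item, b.name AS manager
FROM employees a
LEFT JOIN employees b ON a.manager_id = b.id

Result:
item  | manager
------+--------
Leo   | NULL   
Alice | Leo    
Sam   | Leo    
Quinn | NULL   
Hank  | Alice  
Dave  | Leo    


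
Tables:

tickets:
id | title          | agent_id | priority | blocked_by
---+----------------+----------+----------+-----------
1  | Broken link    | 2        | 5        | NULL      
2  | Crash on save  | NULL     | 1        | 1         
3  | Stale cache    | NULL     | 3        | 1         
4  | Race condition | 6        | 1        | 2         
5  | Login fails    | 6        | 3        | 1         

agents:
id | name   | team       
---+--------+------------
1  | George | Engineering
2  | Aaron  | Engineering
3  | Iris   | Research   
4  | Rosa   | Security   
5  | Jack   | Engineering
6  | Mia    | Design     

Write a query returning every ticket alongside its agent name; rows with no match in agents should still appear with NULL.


LEFT JOIN keeps every row from tickets (the left table); where agent_id has no match in agents, the agent columns become NULL. Walk through each ticket:
  - ticket 1 (Broken link): agent_id=2 -> matches Aaron
  - ticket 2 (Crash on save): agent_id=NULL, no match -> kept with NULL
  - ticket 3 (Stale cache): agent_id=NULL, no match -> kept with NULL
  - ticket 4 (Race condition): agent_id=6 -> matches Mia
  - ticket 5 (Login fails): agent_id=6 -> matches Mia
All 5 rows appear; 2 have NULL agent.

SQL:
SELECT a.title, b.name AS agent
FROM tickets a
LEFT JOIN agents b ON a.agent_id = b.id

Result:
title          | agent
---------------+------
Broken link    | Aaron
Crash on save  | NULL 
Stale cache    | NULL 
Race condition | Mia  
Login fails    | Mia  


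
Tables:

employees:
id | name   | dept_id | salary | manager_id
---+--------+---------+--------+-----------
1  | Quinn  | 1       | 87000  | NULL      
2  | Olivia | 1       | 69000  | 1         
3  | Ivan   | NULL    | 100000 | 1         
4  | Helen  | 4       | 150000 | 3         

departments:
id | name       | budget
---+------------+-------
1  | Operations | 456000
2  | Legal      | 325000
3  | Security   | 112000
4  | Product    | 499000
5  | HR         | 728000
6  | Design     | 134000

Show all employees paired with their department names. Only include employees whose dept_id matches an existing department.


INNER JOIN keeps only employees rows whose dept_id matches an id in departments. Walk through each employee:
  - employee 1 (Quinn): dept_id=1 -> matches Operations
  - employee 2 (Olivia): dept_id=1 -> matches Operations
  - employee 3 (Ivan): dept_id=NULL, no match -> dropped
  - employee 4 (Helen): dept_id=4 -> matches Product
So 1 of 4 rows is dropped.

SQL:
SELECT a.name, b.name AS department
FROM employees a
INNER JOIN departments b ON a.dept_id = b.id

Result:
name   | department
-------+-----------
Quinn  | Operations
Olivia | Operations
Helen  | Product   


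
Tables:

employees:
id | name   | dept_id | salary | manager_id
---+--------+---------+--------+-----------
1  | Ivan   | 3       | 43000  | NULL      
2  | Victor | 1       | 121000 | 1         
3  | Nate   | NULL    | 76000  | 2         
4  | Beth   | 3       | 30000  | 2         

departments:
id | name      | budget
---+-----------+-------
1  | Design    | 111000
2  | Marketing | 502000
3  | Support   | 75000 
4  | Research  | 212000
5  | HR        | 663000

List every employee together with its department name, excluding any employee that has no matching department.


INNER JOIN keeps only employees rows whose dept_id matches an id in departments. Walk through each employee:
  - employee 1 (Ivan): dept_id=3 -> matches Support
  - employee 2 (Victor): dept_id=1 -> matches Design
  - employee 3 (Nate): dept_id=NULL, no match -> dropped
  - employee 4 (Beth): dept_id=3 -> matches Support
So 1 of 4 rows is dropped.

SQL:
SELECT a.name, b.name AS department
FROM employees a
INNER JOIN departments b ON a.dept_id = b.id

Result:
name   | department
-------+-----------
Ivan   | Support   
Victor | Design    
Beth   | Support   


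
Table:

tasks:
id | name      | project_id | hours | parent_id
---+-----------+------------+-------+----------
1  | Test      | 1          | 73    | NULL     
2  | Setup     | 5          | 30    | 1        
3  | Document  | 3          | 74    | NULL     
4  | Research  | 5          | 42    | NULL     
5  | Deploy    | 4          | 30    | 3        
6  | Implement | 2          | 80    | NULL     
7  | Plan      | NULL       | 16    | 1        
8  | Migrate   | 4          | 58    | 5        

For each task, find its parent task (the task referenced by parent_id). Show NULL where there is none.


This is a self-join: tasks is joined to a second copy of itself, matching each row's parent_id to another row's id. Use LEFT JOIN so rows with parent_id=NULL are kept.
  - task 1 (Test): parent_id=NULL -> NULL
  - task 2 (Setup): parent_id=1 -> Test
  - task 3 (Document): parent_id=NULL -> NULL
  - task 4 (Research): parent_id=NULL -> NULL
  - task 5 (Deploy): parent_id=3 -> Document
  - task 6 (Implement): parent_id=NULL -> NULL
  - task 7 (Plan): parent_id=1 -> Test
  - task 8 (Migrate): parent_id=5 -> Deploy

SQL:
SELECT a.name AS item, b.name AS parent
FROM tasks a
LEFT JOIN tasks b ON a.parent_id = b.id

Result:
item      | parent  
----------+---------
Test      | NULL    
Setup     | Test    
Document  | NULL    
Research  | NULL    
Deploy    | Document
Implement | NULL    
Plan      | Test    
Migrate   | Deploy  


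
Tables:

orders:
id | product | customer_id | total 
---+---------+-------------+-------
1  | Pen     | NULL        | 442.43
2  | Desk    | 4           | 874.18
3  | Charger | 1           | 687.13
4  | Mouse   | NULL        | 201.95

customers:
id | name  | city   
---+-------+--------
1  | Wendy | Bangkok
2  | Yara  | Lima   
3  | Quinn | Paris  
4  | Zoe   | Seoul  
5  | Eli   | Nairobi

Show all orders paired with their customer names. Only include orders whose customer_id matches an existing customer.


INNER JOIN keeps only orders rows whose customer_id matches an id in customers. Walk through each order:
  - order 1 (Pen): customer_id=NULL, no match -> dropped
  - order 2 (Desk): customer_id=4 -> matches Zoe
  - order 3 (Charger): customer_id=1 -> matches Wendy
  - order 4 (Mouse): customer_id=NULL, no match -> dropped
So 2 of 4 rows are dropped.

SQL:
SELECT a.product, b.name AS customer
FROM orders a
INNER JOIN customers b ON a.customer_id = b.id

Result:
product | customer
--------+---------
Desk    | Zoe     
Charger | Wendy   


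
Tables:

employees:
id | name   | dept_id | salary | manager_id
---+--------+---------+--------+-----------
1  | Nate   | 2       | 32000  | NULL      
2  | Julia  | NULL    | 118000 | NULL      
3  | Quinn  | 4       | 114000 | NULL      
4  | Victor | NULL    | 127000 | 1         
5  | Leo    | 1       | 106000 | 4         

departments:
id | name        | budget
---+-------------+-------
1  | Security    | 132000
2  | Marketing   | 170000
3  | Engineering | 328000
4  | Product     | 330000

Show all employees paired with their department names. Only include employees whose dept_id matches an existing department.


INNER JOIN keeps only employees rows whose dept_id matches an id in departments. Walk through each employee:
  - employee 1 (Nate): dept_id=2 -> matches Marketing
  - employee 2 (Julia): dept_id=NULL, no match -> dropped
  - employee 3 (Quinn): dept_id=4 -> matches Product
  - employee 4 (Victor): dept_id=NULL, no match -> dropped
  - employee 5 (Leo): dept_id=1 -> matches Security
So 2 of 5 rows are dropped.

SQL:
SELECT a.name, b.name AS department
FROM employees a
INNER JOIN departments b ON a.dept_id = b.id

Result:
name  | department
------+-----------
Nate  | Marketing 
Quinn | Product   
Leo   | Security  


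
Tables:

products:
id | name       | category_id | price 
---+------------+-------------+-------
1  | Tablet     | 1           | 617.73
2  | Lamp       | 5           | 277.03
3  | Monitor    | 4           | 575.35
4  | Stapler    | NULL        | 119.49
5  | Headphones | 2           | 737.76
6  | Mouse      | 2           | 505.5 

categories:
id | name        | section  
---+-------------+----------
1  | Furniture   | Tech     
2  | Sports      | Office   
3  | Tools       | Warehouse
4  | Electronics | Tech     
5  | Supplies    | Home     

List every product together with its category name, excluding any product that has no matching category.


INNER JOIN keeps only products rows whose category_id matches an id in categories. Walk through each product:
  - product 1 (Tablet): category_id=1 -> matches Furniture
  - product 2 (Lamp): category_id=5 -> matches Supplies
  - product 3 (Monitor): category_id=4 -> matches Electronics
  - product 4 (Stapler): category_id=NULL, no match -> dropped
  - product 5 (Headphones): category_id=2 -> matches Sports
  - product 6 (Mouse): category_id=2 -> matches Sports
So 1 of 6 rows is dropped.

SQL:
SELECT a.name, b.name AS category
FROM products a
INNER JOIN categories b ON a.category_id = b.id

Result:
name       | category   
-----------+------------
Tablet     | Furniture  
Lamp       | Supplies   
Monitor    | Electronics
Headphones | Sports     
Mouse      | Sports     


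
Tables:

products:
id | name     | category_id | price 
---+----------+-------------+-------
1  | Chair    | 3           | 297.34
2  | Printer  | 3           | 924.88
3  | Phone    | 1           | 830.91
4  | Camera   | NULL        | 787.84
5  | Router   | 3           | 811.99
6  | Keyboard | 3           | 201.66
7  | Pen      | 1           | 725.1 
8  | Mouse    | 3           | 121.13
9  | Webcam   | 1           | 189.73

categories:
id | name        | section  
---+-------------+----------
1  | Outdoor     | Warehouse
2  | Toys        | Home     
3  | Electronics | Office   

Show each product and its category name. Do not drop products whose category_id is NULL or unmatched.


LEFT JOIN keeps every row from products (the left table); where category_id has no match in categories, the category columns become NULL. Walk through each product:
  - product 1 (Chair): category_id=3 -> matches Electronics
  - product 2 (Printer): category_id=3 -> matches Electronics
  - product 3 (Phone): category_id=1 -> matches Outdoor
  - product 4 (Camera): category_id=NULL, no match -> kept with NULL
  - product 5 (Router): category_id=3 -> matches Electronics
  - product 6 (Keyboard): category_id=3 -> matches Electronics
  - product 7 (Pen): category_id=1 -> matches Outdoor
  - product 8 (Mouse): category_id=3 -> matches Electronics
  - product 9 (Webcam): category_id=1 -> matches Outdoor
All 9 rows appear; 1 has NULL category.

SQL:
SELECT a.name, b.name AS category
FROM products a
LEFT JOIN categories b ON a.category_id = b.id

Result:
name     | category   
---------+------------
Chair    | Electronics
Printer  | Electronics
Phone    | Outdoor    
Camera   | NULL       
Router   | Electronics
Keyboard | Electronics
Pen      | Outdoor    
Mouse    | Electronics
Webcam   | Outdoor    


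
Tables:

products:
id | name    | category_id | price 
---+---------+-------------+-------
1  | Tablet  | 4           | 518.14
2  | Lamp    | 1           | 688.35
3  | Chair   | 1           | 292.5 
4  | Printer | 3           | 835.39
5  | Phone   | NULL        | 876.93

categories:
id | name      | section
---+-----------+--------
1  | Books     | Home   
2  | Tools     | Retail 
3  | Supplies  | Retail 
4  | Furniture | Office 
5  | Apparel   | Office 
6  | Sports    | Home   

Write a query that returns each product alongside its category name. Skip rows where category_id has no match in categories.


INNER JOIN keeps only products rows whose category_id matches an id in categories. Walk through each product:
  - product 1 (Tablet): category_id=4 -> matches Furniture
  - product 2 (Lamp): category_id=1 -> matches Books
  - product 3 (Chair): category_id=1 -> matches Books
  - product 4 (Printer): category_id=3 -> matches Supplies
  - product 5 (Phone): category_id=NULL, no match -> dropped
So 1 of 5 rows is dropped.

SQL:
SELECT a.name, b.name AS category
FROM products a
INNER JOIN categories b ON a.category_id = b.id

Result:
name    | category 
--------+----------
Tablet  | Furniture
Lamp    | Books    
Chair   | Books    
Printer | Supplies 


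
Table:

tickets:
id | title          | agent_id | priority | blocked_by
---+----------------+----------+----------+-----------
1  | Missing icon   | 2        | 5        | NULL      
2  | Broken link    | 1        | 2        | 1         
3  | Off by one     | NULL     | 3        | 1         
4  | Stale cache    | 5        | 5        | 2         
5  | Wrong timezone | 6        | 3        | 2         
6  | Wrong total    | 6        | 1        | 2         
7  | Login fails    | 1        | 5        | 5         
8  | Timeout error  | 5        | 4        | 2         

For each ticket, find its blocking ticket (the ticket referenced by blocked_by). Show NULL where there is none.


This is a self-join: tickets is joined to a second copy of itself, matching each row's blocked_by to another row's id. Use LEFT JOIN so rows with blocked_by=NULL are kept.
  - ticket 1 (Missing icon): blocked_by=NULL -> NULL
  - ticket 2 (Broken link): blocked_by=1 -> Missing icon
  - ticket 3 (Off by one): blocked_by=1 -> Missing icon
  - ticket 4 (Stale cache): blocked_by=2 -> Broken link
  - ticket 5 (Wrong timezone): blocked_by=2 -> Broken link
  - ticket 6 (Wrong total): blocked_by=2 -> Broken link
  - ticket 7 (Login fails): blocked_by=5 -> Wrong timezone
  - ticket 8 (Timeout error): blocked_by=2 -> Broken link

SQL:
SELECT a.title AS item, b.title AS blocked_by
FROM tickets a
LEFT JOIN tickets b ON a.blocked_by = b.id

Result:
item           | blocked_by    
---------------+---------------
Missing icon   | NULL          
Broken link    | Missing icon  
Off by one     | Missing icon  
Stale cache    | Broken link   
Wrong timezone | Broken link   
Wrong total    | Broken link   
Login fails    | Wrong timezone
Timeout error  | Broken link   


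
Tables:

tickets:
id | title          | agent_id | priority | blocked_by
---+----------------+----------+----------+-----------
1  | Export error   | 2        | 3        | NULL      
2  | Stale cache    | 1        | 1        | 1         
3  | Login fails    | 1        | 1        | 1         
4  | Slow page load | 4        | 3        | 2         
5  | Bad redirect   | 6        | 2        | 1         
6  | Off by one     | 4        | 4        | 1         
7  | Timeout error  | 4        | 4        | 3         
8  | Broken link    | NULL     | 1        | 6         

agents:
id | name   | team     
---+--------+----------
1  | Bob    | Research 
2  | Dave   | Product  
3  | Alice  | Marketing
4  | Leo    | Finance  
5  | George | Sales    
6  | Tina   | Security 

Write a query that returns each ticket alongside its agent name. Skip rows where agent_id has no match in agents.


INNER JOIN keeps only tickets rows whose agent_id matches an id in agents. Walk through each ticket:
  - ticket 1 (Export error): agent_id=2 -> matches Dave
  - ticket 2 (Stale cache): agent_id=1 -> matches Bob
  - ticket 3 (Login fails): agent_id=1 -> matches Bob
  - ticket 4 (Slow page load): agent_id=4 -> matches Leo
  - ticket 5 (Bad redirect): agent_id=6 -> matches Tina
  - ticket 6 (Off by one): agent_id=4 -> matches Leo
  - ticket 7 (Timeout error): agent_id=4 -> matches Leo
  - ticket 8 (Broken link): agent_id=NULL, no match -> dropped
So 1 of 8 rows is dropped.

SQL:
SELECT a.title, b.name AS agent
FROM tickets a
INNER JOIN agents b ON a.agent_id = b.id

Result:
title          | agent
---------------+------
Export error   | Dave 
Stale cache    | Bob  
Login fails    | Bob  
Slow page load | Leo  
Bad redirect   | Tina 
Off by one     | Leo  
Timeout error  | Leo  


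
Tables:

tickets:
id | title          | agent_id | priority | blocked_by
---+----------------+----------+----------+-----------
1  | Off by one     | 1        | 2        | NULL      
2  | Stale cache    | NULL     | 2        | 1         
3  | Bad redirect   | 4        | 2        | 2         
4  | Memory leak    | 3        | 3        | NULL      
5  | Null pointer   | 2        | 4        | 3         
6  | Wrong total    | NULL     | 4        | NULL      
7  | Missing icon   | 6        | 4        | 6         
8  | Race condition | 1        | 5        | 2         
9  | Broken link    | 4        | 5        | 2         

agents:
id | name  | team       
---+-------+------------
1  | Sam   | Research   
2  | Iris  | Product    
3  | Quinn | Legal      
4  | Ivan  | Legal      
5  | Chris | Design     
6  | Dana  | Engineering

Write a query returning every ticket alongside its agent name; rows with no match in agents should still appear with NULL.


LEFT JOIN keeps every row from tickets (the left table); where agent_id has no match in agents, the agent columns become NULL. Walk through each ticket:
  - ticket 1 (Off by one): agent_id=1 -> matches Sam
  - ticket 2 (Stale cache): agent_id=NULL, no match -> kept with NULL
  - ticket 3 (Bad redirect): agent_id=4 -> matches Ivan
  - ticket 4 (Memory leak): agent_id=3 -> matches Quinn
  - ticket 5 (Null pointer): agent_id=2 -> matches Iris
  - ticket 6 (Wrong total): agent_id=NULL, no match -> kept with NULL
  - ticket 7 (Missing icon): agent_id=6 -> matches Dana
  - ticket 8 (Race condition): agent_id=1 -> matches Sam
  - ticket 9 (Broken link): agent_id=4 -> matches Ivan
All 9 rows appear; 2 have NULL agent.

SQL:
SELECT a.title, b.name AS agent
FROM tickets a
LEFT JOIN agents b ON a.agent_id = b.id

Result:
title          | agent
---------------+------
Off by one     | Sam  
Stale cache    | NULL 
Bad redirect   | Ivan 
Memory leak    | Quinn
Null pointer   | Iris 
Wrong total    | NULL 
Missing icon   | Dana 
Race condition | Sam  
Broken link    | Ivan 
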